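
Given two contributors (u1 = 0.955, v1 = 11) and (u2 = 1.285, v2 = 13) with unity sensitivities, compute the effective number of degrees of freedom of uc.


uc = sqrt(u1^2 + u2^2) = sqrt(0.955^2 + 1.285^2) = 1.6010153
v_eff = uc^4 / (u1^4/v1 + u2^4/v2)
= 1.6010153^4 / (0.955^4/11 + 1.285^4/13)
= 6.5702505 / 0.28535139
v_eff = 23.0251

23.0251


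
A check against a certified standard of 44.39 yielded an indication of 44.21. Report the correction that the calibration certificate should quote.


Correction = standard - reading
= 44.39 - 44.21
= 0.1800

0.1800


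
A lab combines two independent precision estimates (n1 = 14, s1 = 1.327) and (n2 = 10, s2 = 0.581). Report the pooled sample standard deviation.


s_p = sqrt(((n1-1)*s1^2 + (n2-1)*s2^2) / (n1+n2-2))
numerator = (14-1)*1.327^2 + (10-1)*0.581^2 = 22.892077 + 3.038049 = 25.930126
denominator = 14 + 10 - 2 = 22
s_p^2 = 25.930126 / 22 = 1.1786421
s_p = sqrt(1.1786421) = 1.0857

1.0857


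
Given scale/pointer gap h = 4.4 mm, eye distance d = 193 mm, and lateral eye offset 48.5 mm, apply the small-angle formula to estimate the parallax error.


error = h * offset / d
= 4.4 * 48.5 / 193
= 1.1057

1.1057


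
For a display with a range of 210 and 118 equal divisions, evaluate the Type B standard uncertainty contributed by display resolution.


resolution = range / divisions
resolution = 210 / 118 = 1.779661
u_res = resolution / (2*sqrt(3))
u_res = 1.779661 / 3.4641016
u_res = 0.5137

0.5137


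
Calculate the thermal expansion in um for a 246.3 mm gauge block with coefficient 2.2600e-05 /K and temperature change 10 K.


dL = L * alpha * dT
= 246.3 * 2.2600e-05 * 10
= 0.0556638 mm
dL_um = 0.0556638 * 1000 = 55.6638 um

55.6638


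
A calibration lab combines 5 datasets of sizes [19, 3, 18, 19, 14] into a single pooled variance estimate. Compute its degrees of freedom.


nu = sum_i (n_i - 1)
nu = ((19 - 1) + (3 - 1) + (18 - 1) + (19 - 1) + (14 - 1))
nu = 18 + 2 + 17 + 18 + 13
nu = 68

68


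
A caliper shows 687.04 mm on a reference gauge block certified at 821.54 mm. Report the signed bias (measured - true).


Systematic error = measured - true
= 687.04 - 821.54
= -134.5000

-134.5000


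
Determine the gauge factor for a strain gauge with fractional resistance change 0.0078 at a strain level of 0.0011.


GF = (dR/R) / epsilon
= 0.0078 / 0.0011
= 7.0909

7.0909


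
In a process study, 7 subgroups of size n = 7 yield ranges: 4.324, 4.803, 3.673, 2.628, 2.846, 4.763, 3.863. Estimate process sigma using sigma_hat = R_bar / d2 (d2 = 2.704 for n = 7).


R_bar = (4.324 + 4.803 + 3.673 + 2.628 + 2.846 + 4.763 + 3.863) / 7
R_bar = 26.9 / 7 = 3.8428571
sigma_hat = R_bar / d2 = 3.8428571 / 2.704 = 1.4212

1.4212


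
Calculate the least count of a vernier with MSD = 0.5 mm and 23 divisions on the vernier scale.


LC = MSD / n_div
= 0.5 / 23
= 0.0217

0.0217


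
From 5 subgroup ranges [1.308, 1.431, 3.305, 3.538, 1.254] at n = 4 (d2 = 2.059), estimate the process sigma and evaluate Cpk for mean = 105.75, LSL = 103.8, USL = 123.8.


R_bar = (1.308 + 1.431 + 3.305 + 3.538 + 1.254) / 5 = 2.1672
sigma = R_bar / d2 = 2.1672 / 2.059 = 1.0525498
Cp = (USL - LSL)/(6*sigma) = (123.8 - 103.8)/(6*1.0525498) = 3.1669
Cpu = (123.8 - 105.75)/(3*1.0525498) = 5.7163
Cpl = (105.75 - 103.8)/(3*1.0525498) = 0.6175
Cpk = min(Cpu, Cpl) = 0.6175

0.6175


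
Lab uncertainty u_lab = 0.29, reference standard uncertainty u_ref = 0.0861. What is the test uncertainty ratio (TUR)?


TUR = u_lab / u_ref
= 0.29 / 0.0861
= 3.3682

3.3682


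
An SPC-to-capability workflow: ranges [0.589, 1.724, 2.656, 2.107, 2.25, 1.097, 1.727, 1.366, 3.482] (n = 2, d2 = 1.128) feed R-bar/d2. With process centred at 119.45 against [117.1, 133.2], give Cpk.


R_bar = (0.589 + 1.724 + 2.656 + 2.107 + 2.25 + 1.097 + 1.727 + 1.366 + 3.482) / 9 = 1.8886667
sigma = R_bar / d2 = 1.8886667 / 1.128 = 1.6743499
Cp = (USL - LSL)/(6*sigma) = (133.2 - 117.1)/(6*1.6743499) = 1.6026
Cpu = (133.2 - 119.45)/(3*1.6743499) = 2.7374
Cpl = (119.45 - 117.1)/(3*1.6743499) = 0.4678
Cpk = min(Cpu, Cpl) = 0.4678

0.4678


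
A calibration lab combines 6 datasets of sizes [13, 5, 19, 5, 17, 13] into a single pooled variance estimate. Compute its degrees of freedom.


nu = sum_i (n_i - 1)
nu = ((13 - 1) + (5 - 1) + (19 - 1) + (5 - 1) + (17 - 1) + (13 - 1))
nu = 12 + 4 + 18 + 4 + 16 + 12
nu = 66

66


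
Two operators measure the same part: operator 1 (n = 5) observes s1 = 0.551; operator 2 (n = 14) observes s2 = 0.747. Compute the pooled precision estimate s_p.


s_p = sqrt(((n1-1)*s1^2 + (n2-1)*s2^2) / (n1+n2-2))
numerator = (5-1)*0.551^2 + (14-1)*0.747^2 = 1.214404 + 7.254117 = 8.468521
denominator = 5 + 14 - 2 = 17
s_p^2 = 8.468521 / 17 = 0.49814829
s_p = sqrt(0.49814829) = 0.7058

0.7058


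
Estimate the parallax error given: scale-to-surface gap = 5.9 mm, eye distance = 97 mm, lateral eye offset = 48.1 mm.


error = h * offset / d
= 5.9 * 48.1 / 97
= 2.9257

2.9257


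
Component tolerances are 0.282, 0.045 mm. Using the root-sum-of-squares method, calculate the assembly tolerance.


RSS = sqrt(0.282^2 + 0.045^2)
= sqrt(0.081549)
= 0.2856

0.2856


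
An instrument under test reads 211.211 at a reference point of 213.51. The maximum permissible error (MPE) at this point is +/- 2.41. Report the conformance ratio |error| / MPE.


e = indication - reference = 211.211 - 213.51 = -2.2990
|e| = 2.2990
ratio = |e| / MPE = 2.2990 / 2.41
ratio = 0.9539

0.9539


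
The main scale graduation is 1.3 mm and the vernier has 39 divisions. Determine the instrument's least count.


LC = MSD / n_div
= 1.3 / 39
= 0.0333

0.0333


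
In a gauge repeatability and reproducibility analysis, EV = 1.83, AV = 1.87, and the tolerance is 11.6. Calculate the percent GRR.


GRR = sqrt(EV^2 + AV^2) = sqrt(1.83^2 + 1.87^2) = 2.616448
%GRR = GRR / tol * 100 = 2.616448 / 11.6 * 100
%GRR = 22.5556

22.5556


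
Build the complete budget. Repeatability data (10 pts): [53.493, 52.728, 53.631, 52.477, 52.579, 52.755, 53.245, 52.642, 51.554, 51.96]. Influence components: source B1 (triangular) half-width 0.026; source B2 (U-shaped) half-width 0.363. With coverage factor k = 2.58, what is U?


mean = (53.493 + 52.728 + 53.631 + 52.477 + 52.579 + 52.755 + 53.245 + 52.642 + 51.554 + 51.96) / 10 = 52.7064
s = sqrt(sum((x - mean)^2)/(n-1)) = 0.64331471
u_A = s / sqrt(n) = 0.64331471 / sqrt(10) = 0.20343397
u_B1 = 0.026 / sqrt(6) = 0.010614456
u_B2 = 0.363 / sqrt(2) = 0.25667976
uc = sqrt(0.20343397^2 + 0.010614456^2 + 0.25667976^2) = 0.32769276
U = k * uc = 2.58 * 0.32769276
U = 0.8454

0.8454


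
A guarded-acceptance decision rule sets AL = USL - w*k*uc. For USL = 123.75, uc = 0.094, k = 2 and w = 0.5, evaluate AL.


U = k * uc = 2 * 0.094 = 0.188
guard band g = w * U = 0.5 * 0.188 = 0.094
AL = USL - g = 123.75 - 0.094
AL = 123.6560

123.6560


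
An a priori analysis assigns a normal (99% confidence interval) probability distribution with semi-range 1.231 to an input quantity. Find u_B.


u_B = half_width / 2.576
u_B = 1.231 / 2.576
u_B = 0.4779

0.4779


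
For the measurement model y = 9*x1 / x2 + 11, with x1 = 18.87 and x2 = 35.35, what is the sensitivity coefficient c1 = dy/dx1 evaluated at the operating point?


y = 9*x1 / x2 + 11
dy/dx1 = 9/x2
Evaluate at x2 = 35.35: c1 = 9 / 35.35
c1 = 0.2546

0.2546


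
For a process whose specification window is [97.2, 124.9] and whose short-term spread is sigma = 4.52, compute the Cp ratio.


Cp = (USL - LSL) / (6 * sigma)
= (124.9 - 97.2) / (6 * 4.52)
= 27.7000 / 27.1200
= 1.0214

1.0214


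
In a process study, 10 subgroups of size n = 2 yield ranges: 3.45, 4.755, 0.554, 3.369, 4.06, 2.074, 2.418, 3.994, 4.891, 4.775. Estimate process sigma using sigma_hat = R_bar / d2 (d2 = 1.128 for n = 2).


R_bar = (3.45 + 4.755 + 0.554 + 3.369 + 4.06 + 2.074 + 2.418 + 3.994 + 4.891 + 4.775) / 10
R_bar = 34.34 / 10 = 3.434
sigma_hat = R_bar / d2 = 3.434 / 1.128 = 3.0443

3.0443


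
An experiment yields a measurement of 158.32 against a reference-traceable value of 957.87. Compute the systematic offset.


Systematic error = measured - true
= 158.32 - 957.87
= -799.5500

-799.5500


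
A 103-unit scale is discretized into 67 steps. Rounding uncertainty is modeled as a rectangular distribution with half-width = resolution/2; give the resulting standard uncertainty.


resolution = range / divisions
resolution = 103 / 67 = 1.5373134
u_res = resolution / (2*sqrt(3))
u_res = 1.5373134 / 3.4641016
u_res = 0.4438

0.4438


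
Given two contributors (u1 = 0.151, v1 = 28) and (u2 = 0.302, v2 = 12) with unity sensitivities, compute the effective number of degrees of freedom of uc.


uc = sqrt(u1^2 + u2^2) = sqrt(0.151^2 + 0.302^2) = 0.33764626
v_eff = uc^4 / (u1^4/v1 + u2^4/v2)
= 0.33764626^4 / (0.151^4/28 + 0.302^4/12)
= 0.012997139 / 0.00071174814
v_eff = 18.2609

18.2609


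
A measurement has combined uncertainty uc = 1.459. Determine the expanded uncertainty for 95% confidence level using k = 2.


U = k * uc
U = 2 * 1.459
U = 2.9180

2.9180


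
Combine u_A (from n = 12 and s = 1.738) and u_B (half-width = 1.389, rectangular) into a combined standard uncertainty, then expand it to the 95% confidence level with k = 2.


u_A = s / sqrt(n) = 1.738 / sqrt(12) = 0.50171738
u_B = half_width / sqrt(3) = 1.389 / sqrt(3) = 0.80193952
uc = sqrt(u_A^2 + u_B^2) = sqrt(0.50171738^2 + 0.80193952^2) = 0.94595313
U = k * uc = 2 * 0.94595313
U = 1.8919

1.8919


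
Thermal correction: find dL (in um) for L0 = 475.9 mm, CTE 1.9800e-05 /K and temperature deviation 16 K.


dL = L * alpha * dT
= 475.9 * 1.9800e-05 * 16
= 0.1507651 mm
dL_um = 0.1507651 * 1000 = 150.7651 um

150.7651


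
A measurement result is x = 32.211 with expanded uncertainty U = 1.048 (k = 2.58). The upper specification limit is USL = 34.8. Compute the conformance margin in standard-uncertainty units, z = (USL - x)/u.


u = U / k = 1.048 / 2.58 = 0.40620155
margin = |USL - x| = |34.8 - 32.211| = 2.589
z = margin / u = 2.589 / 0.40620155
z = 6.3737

6.3737


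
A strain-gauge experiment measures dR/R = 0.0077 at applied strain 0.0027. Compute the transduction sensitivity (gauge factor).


GF = (dR/R) / epsilon
= 0.0077 / 0.0027
= 2.8519

2.8519


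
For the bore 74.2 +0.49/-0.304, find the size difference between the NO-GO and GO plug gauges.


GO = nominal - lower_tol (smallest hole = maximum material condition)
GO = 74.2 - 0.304 = 73.896
NO-GO = nominal + upper_tol (largest hole = least material condition)
NO-GO = 74.2 + 0.49 = 74.69
spread = NO-GO - GO = 74.69 - 73.896 = 0.7940

0.7940


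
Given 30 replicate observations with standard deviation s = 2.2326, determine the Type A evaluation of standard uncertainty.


u_A = s / sqrt(n)
u_A = 2.2326 / sqrt(30)
u_A = 2.2326 / 5.4772256
u_A = 0.4076

0.4076


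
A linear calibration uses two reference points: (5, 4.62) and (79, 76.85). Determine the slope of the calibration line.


slope = (y2 - y1) / (x2 - x1)
= (76.85 - 4.62) / (79 - 5)
= 72.2300 / 74
= 0.9761

0.9761


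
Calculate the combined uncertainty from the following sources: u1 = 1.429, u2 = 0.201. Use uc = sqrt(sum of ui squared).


uc = sqrt(1.429^2 + 0.201^2)
uc = sqrt(2.082442)
uc = 1.4431

1.4431


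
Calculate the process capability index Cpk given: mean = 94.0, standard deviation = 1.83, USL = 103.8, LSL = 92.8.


Cpu = (USL - mean) / (3*sigma) = (103.8 - 94.0) / (3*1.83) = 1.7851
Cpl = (mean - LSL) / (3*sigma) = (94.0 - 92.8) / (3*1.83) = 0.2186
Cpk = min(Cpu, Cpl) = 0.2186

0.2186


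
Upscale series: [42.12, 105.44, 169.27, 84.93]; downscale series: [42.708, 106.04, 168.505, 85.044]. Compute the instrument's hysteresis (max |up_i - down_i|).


|42.12 - 42.708| = 0.5880
|105.44 - 106.04| = 0.6000
|169.27 - 168.505| = 0.7650
|84.93 - 85.044| = 0.1140
hysteresis = max(diffs) = 0.7650

0.7650


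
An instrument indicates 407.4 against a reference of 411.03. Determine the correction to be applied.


Correction = standard - reading
= 411.03 - 407.4
= 3.6300

3.6300


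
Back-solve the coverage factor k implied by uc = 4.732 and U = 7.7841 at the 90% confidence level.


k = U / uc
k = 7.7841 / 4.732
k = 1.645

1.645


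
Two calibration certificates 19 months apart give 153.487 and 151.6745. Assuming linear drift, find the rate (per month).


rate = (v2 - v1) / months
= (151.6745 - 153.487) / 19
= -1.8125 / 19
= -0.0954

-0.0954


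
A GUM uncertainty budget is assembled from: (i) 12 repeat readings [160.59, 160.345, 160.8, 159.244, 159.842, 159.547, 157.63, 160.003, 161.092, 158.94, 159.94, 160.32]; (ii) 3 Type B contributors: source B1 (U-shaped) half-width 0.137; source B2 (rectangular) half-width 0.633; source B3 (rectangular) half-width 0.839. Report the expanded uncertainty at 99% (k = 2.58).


mean = (160.59 + 160.345 + 160.8 + 159.244 + 159.842 + 159.547 + 157.63 + 160.003 + 161.092 + 158.94 + 159.94 + 160.32) / 12 = 159.85775
s = sqrt(sum((x - mean)^2)/(n-1)) = 0.93929307
u_A = s / sqrt(n) = 0.93929307 / sqrt(12) = 0.27115055
u_B1 = 0.137 / sqrt(2) = 0.096873629
u_B2 = 0.633 / sqrt(3) = 0.36546272
u_B3 = 0.839 / sqrt(3) = 0.48439688
uc = sqrt(0.27115055^2 + 0.096873629^2 + 0.36546272^2 + 0.48439688^2) = 0.67164757
U = k * uc = 2.58 * 0.67164757
U = 1.7329

1.7329


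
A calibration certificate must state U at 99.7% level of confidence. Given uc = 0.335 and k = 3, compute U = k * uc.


U = k * uc
U = 3 * 0.335
U = 1.0050

1.0050


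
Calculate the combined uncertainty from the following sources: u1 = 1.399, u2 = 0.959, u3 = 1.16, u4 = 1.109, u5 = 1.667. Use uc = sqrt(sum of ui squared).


uc = sqrt(1.399^2 + 0.959^2 + 1.16^2 + 1.109^2 + 1.667^2)
uc = sqrt(8.231252)
uc = 2.8690

2.8690


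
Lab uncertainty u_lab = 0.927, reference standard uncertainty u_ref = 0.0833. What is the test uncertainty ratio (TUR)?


TUR = u_lab / u_ref
= 0.927 / 0.0833
= 11.1285

11.1285


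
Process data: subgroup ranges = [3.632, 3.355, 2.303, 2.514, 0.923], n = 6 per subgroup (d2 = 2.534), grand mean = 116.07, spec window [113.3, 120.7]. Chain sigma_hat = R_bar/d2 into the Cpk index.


R_bar = (3.632 + 3.355 + 2.303 + 2.514 + 0.923) / 5 = 2.5454
sigma = R_bar / d2 = 2.5454 / 2.534 = 1.0044988
Cp = (USL - LSL)/(6*sigma) = (120.7 - 113.3)/(6*1.0044988) = 1.2278
Cpu = (120.7 - 116.07)/(3*1.0044988) = 1.5364
Cpl = (116.07 - 113.3)/(3*1.0044988) = 0.9192
Cpk = min(Cpu, Cpl) = 0.9192

0.9192


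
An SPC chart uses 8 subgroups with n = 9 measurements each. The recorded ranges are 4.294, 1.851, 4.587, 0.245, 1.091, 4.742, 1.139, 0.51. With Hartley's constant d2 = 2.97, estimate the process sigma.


R_bar = (4.294 + 1.851 + 4.587 + 0.245 + 1.091 + 4.742 + 1.139 + 0.51) / 8
R_bar = 18.459 / 8 = 2.307375
sigma_hat = R_bar / d2 = 2.307375 / 2.97 = 0.7769

0.7769


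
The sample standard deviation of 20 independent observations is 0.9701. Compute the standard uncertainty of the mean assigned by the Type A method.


u_A = s / sqrt(n)
u_A = 0.9701 / sqrt(20)
u_A = 0.9701 / 4.472136
u_A = 0.2169

0.2169


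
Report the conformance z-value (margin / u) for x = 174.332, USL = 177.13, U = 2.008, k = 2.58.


u = U / k = 2.008 / 2.58 = 0.77829457
margin = |USL - x| = |177.13 - 174.332| = 2.798
z = margin / u = 2.798 / 0.77829457
z = 3.5950

3.5950


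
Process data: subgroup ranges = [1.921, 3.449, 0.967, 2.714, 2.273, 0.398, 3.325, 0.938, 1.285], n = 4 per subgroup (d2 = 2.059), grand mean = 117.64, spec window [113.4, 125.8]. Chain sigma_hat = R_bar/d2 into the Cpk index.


R_bar = (1.921 + 3.449 + 0.967 + 2.714 + 2.273 + 0.398 + 3.325 + 0.938 + 1.285) / 9 = 1.9188889
sigma = R_bar / d2 = 1.9188889 / 2.059 = 0.93195187
Cp = (USL - LSL)/(6*sigma) = (125.8 - 113.4)/(6*0.93195187) = 2.2176
Cpu = (125.8 - 117.64)/(3*0.93195187) = 2.9186
Cpl = (117.64 - 113.4)/(3*0.93195187) = 1.5165
Cpk = min(Cpu, Cpl) = 1.5165

1.5165


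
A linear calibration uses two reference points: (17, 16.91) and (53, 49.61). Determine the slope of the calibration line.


slope = (y2 - y1) / (x2 - x1)
= (49.61 - 16.91) / (53 - 17)
= 32.7000 / 36
= 0.9083

0.9083


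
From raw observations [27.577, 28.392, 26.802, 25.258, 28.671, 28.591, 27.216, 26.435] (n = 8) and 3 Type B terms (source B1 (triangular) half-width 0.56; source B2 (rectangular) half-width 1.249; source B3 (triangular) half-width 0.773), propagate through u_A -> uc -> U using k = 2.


mean = (27.577 + 28.392 + 26.802 + 25.258 + 28.671 + 28.591 + 27.216 + 26.435) / 8 = 27.36775
s = sqrt(sum((x - mean)^2)/(n-1)) = 1.1923472
u_A = s / sqrt(n) = 1.1923472 / sqrt(8) = 0.4215584
u_B1 = 0.56 / sqrt(6) = 0.22861904
u_B2 = 1.249 / sqrt(3) = 0.72111049
u_B3 = 0.773 / sqrt(6) = 0.31557593
uc = sqrt(0.4215584^2 + 0.22861904^2 + 0.72111049^2 + 0.31557593^2) = 0.9217194
U = k * uc = 2 * 0.9217194
U = 1.8434

1.8434


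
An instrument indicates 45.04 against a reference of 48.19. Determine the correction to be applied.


Correction = standard - reading
= 48.19 - 45.04
= 3.1500

3.1500


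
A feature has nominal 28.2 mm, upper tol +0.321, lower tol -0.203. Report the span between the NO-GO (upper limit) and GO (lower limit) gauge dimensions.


GO = nominal - lower_tol (smallest hole = maximum material condition)
GO = 28.2 - 0.203 = 27.997
NO-GO = nominal + upper_tol (largest hole = least material condition)
NO-GO = 28.2 + 0.321 = 28.521
spread = NO-GO - GO = 28.521 - 27.997 = 0.5240

0.5240


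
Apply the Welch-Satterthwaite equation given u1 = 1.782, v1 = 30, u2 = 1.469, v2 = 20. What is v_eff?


uc = sqrt(u1^2 + u2^2) = sqrt(1.782^2 + 1.469^2) = 2.3094339
v_eff = uc^4 / (u1^4/v1 + u2^4/v2)
= 2.3094339^4 / (1.782^4/30 + 1.469^4/20)
= 28.446062 / 0.56897154
v_eff = 49.9956

49.9956


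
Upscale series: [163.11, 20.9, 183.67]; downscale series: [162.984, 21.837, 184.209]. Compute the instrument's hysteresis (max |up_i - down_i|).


|163.11 - 162.984| = 0.1260
|20.9 - 21.837| = 0.9370
|183.67 - 184.209| = 0.5390
hysteresis = max(diffs) = 0.9370

0.9370


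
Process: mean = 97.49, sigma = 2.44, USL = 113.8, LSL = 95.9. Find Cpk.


Cpu = (USL - mean) / (3*sigma) = (113.8 - 97.49) / (3*2.44) = 2.2281
Cpl = (mean - LSL) / (3*sigma) = (97.49 - 95.9) / (3*2.44) = 0.2172
Cpk = min(Cpu, Cpl) = 0.2172

0.2172


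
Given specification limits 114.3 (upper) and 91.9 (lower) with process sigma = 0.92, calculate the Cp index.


Cp = (USL - LSL) / (6 * sigma)
= (114.3 - 91.9) / (6 * 0.92)
= 22.4000 / 5.5200
= 4.0580

4.0580


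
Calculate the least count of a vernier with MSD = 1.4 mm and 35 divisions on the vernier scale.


LC = MSD / n_div
= 1.4 / 35
= 0.0400

0.0400


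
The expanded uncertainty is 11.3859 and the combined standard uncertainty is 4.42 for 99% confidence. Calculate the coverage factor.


k = U / uc
k = 11.3859 / 4.42
k = 2.576

2.576


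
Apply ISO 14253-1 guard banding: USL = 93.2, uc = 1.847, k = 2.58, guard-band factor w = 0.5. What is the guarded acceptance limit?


U = k * uc = 2.58 * 1.847 = 4.76526
guard band g = w * U = 0.5 * 4.76526 = 2.38263
AL = USL - g = 93.2 - 2.38263
AL = 90.8174

90.8174


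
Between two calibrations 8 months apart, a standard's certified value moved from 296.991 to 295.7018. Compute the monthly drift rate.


rate = (v2 - v1) / months
= (295.7018 - 296.991) / 8
= -1.2892 / 8
= -0.1611

-0.1611


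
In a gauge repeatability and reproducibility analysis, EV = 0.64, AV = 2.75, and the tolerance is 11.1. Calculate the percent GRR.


GRR = sqrt(EV^2 + AV^2) = sqrt(0.64^2 + 2.75^2) = 2.8234907
%GRR = GRR / tol * 100 = 2.8234907 / 11.1 * 100
%GRR = 25.4369

25.4369


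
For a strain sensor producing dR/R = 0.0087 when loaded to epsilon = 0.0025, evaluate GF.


GF = (dR/R) / epsilon
= 0.0087 / 0.0025
= 3.4800

3.4800


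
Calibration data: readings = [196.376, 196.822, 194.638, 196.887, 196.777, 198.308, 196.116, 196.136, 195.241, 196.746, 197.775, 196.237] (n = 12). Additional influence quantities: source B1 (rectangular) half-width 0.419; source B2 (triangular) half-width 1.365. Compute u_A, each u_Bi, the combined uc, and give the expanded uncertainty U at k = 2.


mean = (196.376 + 196.822 + 194.638 + 196.887 + 196.777 + 198.308 + 196.116 + 196.136 + 195.241 + 196.746 + 197.775 + 196.237) / 12 = 196.5049167
s = sqrt(sum((x - mean)^2)/(n-1)) = 0.98633937
u_A = s / sqrt(n) = 0.98633937 / sqrt(12) = 0.28473165
u_B1 = 0.419 / sqrt(3) = 0.24190976
u_B2 = 1.365 / sqrt(6) = 0.55725892
uc = sqrt(0.28473165^2 + 0.24190976^2 + 0.55725892^2) = 0.67091724
U = k * uc = 2 * 0.67091724
U = 1.3418

1.3418


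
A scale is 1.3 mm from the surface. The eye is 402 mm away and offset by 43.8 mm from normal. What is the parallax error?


error = h * offset / d
= 1.3 * 43.8 / 402
= 0.1416

0.1416


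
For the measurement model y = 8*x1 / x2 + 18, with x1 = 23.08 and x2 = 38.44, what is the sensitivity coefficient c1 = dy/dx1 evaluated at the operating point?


y = 8*x1 / x2 + 18
dy/dx1 = 8/x2
Evaluate at x2 = 38.44: c1 = 8 / 38.44
c1 = 0.2081

0.2081


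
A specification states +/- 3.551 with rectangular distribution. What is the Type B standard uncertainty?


u_B = half_width / sqrt(3)
u_B = 3.551 / 1.7320508
u_B = 2.0502

2.0502


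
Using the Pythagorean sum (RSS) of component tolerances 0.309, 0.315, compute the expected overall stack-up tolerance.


RSS = sqrt(0.309^2 + 0.315^2)
= sqrt(0.194706)
= 0.4413

0.4413


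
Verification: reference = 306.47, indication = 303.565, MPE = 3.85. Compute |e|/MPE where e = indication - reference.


e = indication - reference = 303.565 - 306.47 = -2.9050
|e| = 2.9050
ratio = |e| / MPE = 2.9050 / 3.85
ratio = 0.7545

0.7545


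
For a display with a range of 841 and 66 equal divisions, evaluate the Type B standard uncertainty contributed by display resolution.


resolution = range / divisions
resolution = 841 / 66 = 12.742424
u_res = resolution / (2*sqrt(3))
u_res = 12.742424 / 3.4641016
u_res = 3.6784

3.6784


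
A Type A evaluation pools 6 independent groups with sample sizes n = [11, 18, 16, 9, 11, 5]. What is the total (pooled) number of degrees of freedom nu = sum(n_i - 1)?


nu = sum_i (n_i - 1)
nu = ((11 - 1) + (18 - 1) + (16 - 1) + (9 - 1) + (11 - 1) + (5 - 1))
nu = 10 + 17 + 15 + 8 + 10 + 4
nu = 64

64


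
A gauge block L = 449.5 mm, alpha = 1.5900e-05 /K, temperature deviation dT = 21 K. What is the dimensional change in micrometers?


dL = L * alpha * dT
= 449.5 * 1.5900e-05 * 21
= 0.1500881 mm
dL_um = 0.1500881 * 1000 = 150.0881 um

150.0881


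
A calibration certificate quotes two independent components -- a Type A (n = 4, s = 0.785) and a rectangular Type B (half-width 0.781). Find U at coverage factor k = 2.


u_A = s / sqrt(n) = 0.785 / sqrt(4) = 0.3925
u_B = half_width / sqrt(3) = 0.781 / sqrt(3) = 0.45091056
uc = sqrt(u_A^2 + u_B^2) = sqrt(0.3925^2 + 0.45091056^2) = 0.59780982
U = k * uc = 2 * 0.59780982
U = 1.1956

1.1956


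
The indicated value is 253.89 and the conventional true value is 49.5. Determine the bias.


Systematic error = measured - true
= 253.89 - 49.5
= 204.3900

204.3900


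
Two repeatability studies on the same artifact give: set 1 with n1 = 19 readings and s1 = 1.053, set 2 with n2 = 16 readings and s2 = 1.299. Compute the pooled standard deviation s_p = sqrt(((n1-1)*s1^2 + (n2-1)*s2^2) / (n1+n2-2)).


s_p = sqrt(((n1-1)*s1^2 + (n2-1)*s2^2) / (n1+n2-2))
numerator = (19-1)*1.053^2 + (16-1)*1.299^2 = 19.958562 + 25.311015 = 45.269577
denominator = 19 + 16 - 2 = 33
s_p^2 = 45.269577 / 33 = 1.3718054
s_p = sqrt(1.3718054) = 1.1712

1.1712


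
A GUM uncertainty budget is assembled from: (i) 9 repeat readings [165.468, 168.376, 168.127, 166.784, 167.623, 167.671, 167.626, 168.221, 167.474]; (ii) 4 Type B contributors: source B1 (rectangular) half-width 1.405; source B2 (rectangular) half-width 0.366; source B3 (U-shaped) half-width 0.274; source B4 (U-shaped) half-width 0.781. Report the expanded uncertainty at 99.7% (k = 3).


mean = (165.468 + 168.376 + 168.127 + 166.784 + 167.623 + 167.671 + 167.626 + 168.221 + 167.474) / 9 = 167.4855556
s = sqrt(sum((x - mean)^2)/(n-1)) = 0.89310345
u_A = s / sqrt(n) = 0.89310345 / sqrt(9) = 0.29770115
u_B1 = 1.405 / sqrt(3) = 0.81117713
u_B2 = 0.366 / sqrt(3) = 0.2113102
u_B3 = 0.274 / sqrt(2) = 0.19374726
u_B4 = 0.781 / sqrt(2) = 0.5522504
uc = sqrt(0.29770115^2 + 0.81117713^2 + 0.2113102^2 + 0.19374726^2 + 0.5522504^2) = 1.0648027
U = k * uc = 3 * 1.0648027
U = 3.1944

3.1944


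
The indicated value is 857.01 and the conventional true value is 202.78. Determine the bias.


Systematic error = measured - true
= 857.01 - 202.78
= 654.2300

654.2300


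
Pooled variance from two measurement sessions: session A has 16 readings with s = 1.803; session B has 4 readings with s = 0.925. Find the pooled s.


s_p = sqrt(((n1-1)*s1^2 + (n2-1)*s2^2) / (n1+n2-2))
numerator = (16-1)*1.803^2 + (4-1)*0.925^2 = 48.762135 + 2.566875 = 51.32901
denominator = 16 + 4 - 2 = 18
s_p^2 = 51.32901 / 18 = 2.8516117
s_p = sqrt(2.8516117) = 1.6887

1.6887


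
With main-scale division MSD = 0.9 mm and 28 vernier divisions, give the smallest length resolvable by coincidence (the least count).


LC = MSD / n_div
= 0.9 / 28
= 0.0321

0.0321


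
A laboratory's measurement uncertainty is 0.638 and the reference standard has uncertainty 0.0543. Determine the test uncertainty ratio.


TUR = u_lab / u_ref
= 0.638 / 0.0543
= 11.7495

11.7495


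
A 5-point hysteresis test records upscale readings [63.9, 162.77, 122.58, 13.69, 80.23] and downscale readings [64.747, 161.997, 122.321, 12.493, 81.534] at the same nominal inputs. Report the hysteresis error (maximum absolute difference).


|63.9 - 64.747| = 0.8470
|162.77 - 161.997| = 0.7730
|122.58 - 122.321| = 0.2590
|13.69 - 12.493| = 1.1970
|80.23 - 81.534| = 1.3040
hysteresis = max(diffs) = 1.3040

1.3040


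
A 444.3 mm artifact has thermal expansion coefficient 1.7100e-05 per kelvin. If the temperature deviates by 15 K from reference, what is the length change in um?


dL = L * alpha * dT
= 444.3 * 1.7100e-05 * 15
= 0.1139629 mm
dL_um = 0.1139629 * 1000 = 113.9629 um

113.9629


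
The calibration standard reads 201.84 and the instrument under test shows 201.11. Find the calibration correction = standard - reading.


Correction = standard - reading
= 201.84 - 201.11
= 0.7300

0.7300


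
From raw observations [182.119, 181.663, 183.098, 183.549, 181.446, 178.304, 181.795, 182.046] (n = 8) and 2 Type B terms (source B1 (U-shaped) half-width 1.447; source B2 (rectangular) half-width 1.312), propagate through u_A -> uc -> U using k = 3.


mean = (182.119 + 181.663 + 183.098 + 183.549 + 181.446 + 178.304 + 181.795 + 182.046) / 8 = 181.7525
s = sqrt(sum((x - mean)^2)/(n-1)) = 1.5699935
u_A = s / sqrt(n) = 1.5699935 / sqrt(8) = 0.55507653
u_B1 = 1.447 / sqrt(2) = 1.0231835
u_B2 = 1.312 / sqrt(3) = 0.75748355
uc = sqrt(0.55507653^2 + 1.0231835^2 + 0.75748355^2) = 1.3888109
U = k * uc = 3 * 1.3888109
U = 4.1664

4.1664


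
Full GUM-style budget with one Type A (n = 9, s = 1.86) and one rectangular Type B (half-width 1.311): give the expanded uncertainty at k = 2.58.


u_A = s / sqrt(n) = 1.86 / sqrt(9) = 0.62
u_B = half_width / sqrt(3) = 1.311 / sqrt(3) = 0.7569062
uc = sqrt(u_A^2 + u_B^2) = sqrt(0.62^2 + 0.7569062^2) = 0.97842066
U = k * uc = 2.58 * 0.97842066
U = 2.5243

2.5243


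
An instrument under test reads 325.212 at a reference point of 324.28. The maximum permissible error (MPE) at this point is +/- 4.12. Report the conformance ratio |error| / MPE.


e = indication - reference = 325.212 - 324.28 = 0.9320
|e| = 0.9320
ratio = |e| / MPE = 0.9320 / 4.12
ratio = 0.2262

0.2262


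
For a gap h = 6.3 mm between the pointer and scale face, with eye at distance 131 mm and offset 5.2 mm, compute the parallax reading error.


error = h * offset / d
= 6.3 * 5.2 / 131
= 0.2501

0.2501


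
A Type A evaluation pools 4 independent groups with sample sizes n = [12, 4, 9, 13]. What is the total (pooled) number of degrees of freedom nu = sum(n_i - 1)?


nu = sum_i (n_i - 1)
nu = ((12 - 1) + (4 - 1) + (9 - 1) + (13 - 1))
nu = 11 + 3 + 8 + 12
nu = 34

34


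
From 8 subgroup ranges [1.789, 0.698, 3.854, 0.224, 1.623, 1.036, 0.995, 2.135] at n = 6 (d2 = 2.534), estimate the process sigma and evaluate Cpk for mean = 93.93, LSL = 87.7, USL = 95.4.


R_bar = (1.789 + 0.698 + 3.854 + 0.224 + 1.623 + 1.036 + 0.995 + 2.135) / 8 = 1.54425
sigma = R_bar / d2 = 1.54425 / 2.534 = 0.609412
Cp = (USL - LSL)/(6*sigma) = (95.4 - 87.7)/(6*0.609412) = 2.1059
Cpu = (95.4 - 93.93)/(3*0.609412) = 0.8041
Cpl = (93.93 - 87.7)/(3*0.609412) = 3.4077
Cpk = min(Cpu, Cpl) = 0.8041

0.8041


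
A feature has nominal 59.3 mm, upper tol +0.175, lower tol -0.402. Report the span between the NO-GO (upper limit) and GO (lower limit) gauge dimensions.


GO = nominal - lower_tol (smallest hole = maximum material condition)
GO = 59.3 - 0.402 = 58.898
NO-GO = nominal + upper_tol (largest hole = least material condition)
NO-GO = 59.3 + 0.175 = 59.475
spread = NO-GO - GO = 59.475 - 58.898 = 0.5770

0.5770


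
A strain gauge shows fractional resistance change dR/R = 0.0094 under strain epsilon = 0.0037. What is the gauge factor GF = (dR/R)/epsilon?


GF = (dR/R) / epsilon
= 0.0094 / 0.0037
= 2.5405

2.5405


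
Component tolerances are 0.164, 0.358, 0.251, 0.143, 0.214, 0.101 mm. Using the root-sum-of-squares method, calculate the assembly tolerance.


RSS = sqrt(0.164^2 + 0.358^2 + 0.251^2 + 0.143^2 + 0.214^2 + 0.101^2)
= sqrt(0.294507)
= 0.5427

0.5427


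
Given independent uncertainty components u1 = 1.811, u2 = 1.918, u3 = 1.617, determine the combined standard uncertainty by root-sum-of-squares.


uc = sqrt(1.811^2 + 1.918^2 + 1.617^2)
uc = sqrt(9.573134)
uc = 3.0940

3.0940


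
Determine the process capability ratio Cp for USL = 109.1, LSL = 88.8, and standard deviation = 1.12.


Cp = (USL - LSL) / (6 * sigma)
= (109.1 - 88.8) / (6 * 1.12)
= 20.3000 / 6.7200
= 3.0208

3.0208


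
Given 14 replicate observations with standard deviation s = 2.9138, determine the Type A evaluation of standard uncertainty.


u_A = s / sqrt(n)
u_A = 2.9138 / sqrt(14)
u_A = 2.9138 / 3.7416574
u_A = 0.7787

0.7787


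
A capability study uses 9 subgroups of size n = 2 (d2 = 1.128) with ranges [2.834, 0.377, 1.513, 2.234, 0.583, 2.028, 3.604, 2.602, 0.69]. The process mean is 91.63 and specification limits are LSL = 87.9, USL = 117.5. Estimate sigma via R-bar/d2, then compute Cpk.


R_bar = (2.834 + 0.377 + 1.513 + 2.234 + 0.583 + 2.028 + 3.604 + 2.602 + 0.69) / 9 = 1.8294444
sigma = R_bar / d2 = 1.8294444 / 1.128 = 1.6218479
Cp = (USL - LSL)/(6*sigma) = (117.5 - 87.9)/(6*1.6218479) = 3.0418
Cpu = (117.5 - 91.63)/(3*1.6218479) = 5.3170
Cpl = (91.63 - 87.9)/(3*1.6218479) = 0.7666
Cpk = min(Cpu, Cpl) = 0.7666

0.7666


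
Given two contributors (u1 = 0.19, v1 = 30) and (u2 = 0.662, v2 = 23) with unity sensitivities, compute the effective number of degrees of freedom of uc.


uc = sqrt(u1^2 + u2^2) = sqrt(0.19^2 + 0.662^2) = 0.68872636
v_eff = uc^4 / (u1^4/v1 + u2^4/v2)
= 0.68872636^4 / (0.19^4/30 + 0.662^4/23)
= 0.22500223 / 0.0083937796
v_eff = 26.8058

26.8058


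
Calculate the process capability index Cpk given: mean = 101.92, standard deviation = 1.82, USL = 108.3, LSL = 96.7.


Cpu = (USL - mean) / (3*sigma) = (108.3 - 101.92) / (3*1.82) = 1.1685
Cpl = (mean - LSL) / (3*sigma) = (101.92 - 96.7) / (3*1.82) = 0.9560
Cpk = min(Cpu, Cpl) = 0.9560

0.9560


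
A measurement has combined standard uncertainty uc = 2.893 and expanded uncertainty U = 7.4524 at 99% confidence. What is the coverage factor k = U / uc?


k = U / uc
k = 7.4524 / 2.893
k = 2.576

2.576


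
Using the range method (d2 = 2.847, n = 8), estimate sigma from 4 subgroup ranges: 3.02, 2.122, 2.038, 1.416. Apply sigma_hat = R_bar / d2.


R_bar = (3.02 + 2.122 + 2.038 + 1.416) / 4
R_bar = 8.596 / 4 = 2.149
sigma_hat = R_bar / d2 = 2.149 / 2.847 = 0.7548

0.7548


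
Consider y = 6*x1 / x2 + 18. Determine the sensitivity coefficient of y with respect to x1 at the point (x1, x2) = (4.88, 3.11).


y = 6*x1 / x2 + 18
dy/dx1 = 6/x2
Evaluate at x2 = 3.11: c1 = 6 / 3.11
c1 = 1.9293

1.9293


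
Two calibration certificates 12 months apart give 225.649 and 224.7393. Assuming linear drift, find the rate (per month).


rate = (v2 - v1) / months
= (224.7393 - 225.649) / 12
= -0.9097 / 12
= -0.0758

-0.0758


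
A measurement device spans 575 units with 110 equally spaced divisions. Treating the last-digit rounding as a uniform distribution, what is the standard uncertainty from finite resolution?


resolution = range / divisions
resolution = 575 / 110 = 5.2272727
u_res = resolution / (2*sqrt(3))
u_res = 5.2272727 / 3.4641016
u_res = 1.5090

1.5090


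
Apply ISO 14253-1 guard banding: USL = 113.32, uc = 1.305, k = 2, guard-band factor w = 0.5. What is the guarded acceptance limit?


U = k * uc = 2 * 1.305 = 2.61
guard band g = w * U = 0.5 * 2.61 = 1.305
AL = USL - g = 113.32 - 1.305
AL = 112.0150

112.0150


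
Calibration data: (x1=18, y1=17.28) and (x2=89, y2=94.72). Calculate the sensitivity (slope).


slope = (y2 - y1) / (x2 - x1)
= (94.72 - 17.28) / (89 - 18)
= 77.4400 / 71
= 1.0907

1.0907


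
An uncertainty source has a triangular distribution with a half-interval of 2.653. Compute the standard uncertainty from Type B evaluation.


u_B = half_width / sqrt(6)
u_B = 2.653 / 2.4494897
u_B = 1.0831

1.0831


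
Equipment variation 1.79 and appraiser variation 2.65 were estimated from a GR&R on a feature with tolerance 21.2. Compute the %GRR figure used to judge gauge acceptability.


GRR = sqrt(EV^2 + AV^2) = sqrt(1.79^2 + 2.65^2) = 3.1979056
%GRR = GRR / tol * 100 = 3.1979056 / 21.2 * 100
%GRR = 15.0845

15.0845


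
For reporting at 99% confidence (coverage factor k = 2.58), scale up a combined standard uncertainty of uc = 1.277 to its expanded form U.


U = k * uc
U = 2.58 * 1.277
U = 3.2947

3.2947


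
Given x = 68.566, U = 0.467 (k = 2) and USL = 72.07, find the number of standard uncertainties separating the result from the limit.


u = U / k = 0.467 / 2 = 0.2335
margin = |USL - x| = |72.07 - 68.566| = 3.504
z = margin / u = 3.504 / 0.2335
z = 15.0064

15.0064


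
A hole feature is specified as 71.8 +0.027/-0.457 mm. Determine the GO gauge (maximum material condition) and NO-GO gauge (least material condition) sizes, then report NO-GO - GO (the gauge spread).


GO = nominal - lower_tol (smallest hole = maximum material condition)
GO = 71.8 - 0.457 = 71.343
NO-GO = nominal + upper_tol (largest hole = least material condition)
NO-GO = 71.8 + 0.027 = 71.827
spread = NO-GO - GO = 71.827 - 71.343 = 0.4840

0.4840


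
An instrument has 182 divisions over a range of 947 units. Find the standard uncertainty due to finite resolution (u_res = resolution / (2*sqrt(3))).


resolution = range / divisions
resolution = 947 / 182 = 5.2032967
u_res = resolution / (2*sqrt(3))
u_res = 5.2032967 / 3.4641016
u_res = 1.5021

1.5021


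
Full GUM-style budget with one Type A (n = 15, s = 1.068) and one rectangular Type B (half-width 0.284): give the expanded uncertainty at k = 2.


u_A = s / sqrt(n) = 1.068 / sqrt(15) = 0.27575641
u_B = half_width / sqrt(3) = 0.284 / sqrt(3) = 0.16396748
uc = sqrt(u_A^2 + u_B^2) = sqrt(0.27575641^2 + 0.16396748^2) = 0.32082228
U = k * uc = 2 * 0.32082228
U = 0.6416

0.6416


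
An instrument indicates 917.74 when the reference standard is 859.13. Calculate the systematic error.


Systematic error = measured - true
= 917.74 - 859.13
= 58.6100

58.6100


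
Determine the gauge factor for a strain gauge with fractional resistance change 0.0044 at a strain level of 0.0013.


GF = (dR/R) / epsilon
= 0.0044 / 0.0013
= 3.3846

3.3846


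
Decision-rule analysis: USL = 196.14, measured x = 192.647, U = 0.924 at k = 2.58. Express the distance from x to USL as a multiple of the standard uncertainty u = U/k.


u = U / k = 0.924 / 2.58 = 0.35813953
margin = |USL - x| = |196.14 - 192.647| = 3.493
z = margin / u = 3.493 / 0.35813953
z = 9.7532

9.7532


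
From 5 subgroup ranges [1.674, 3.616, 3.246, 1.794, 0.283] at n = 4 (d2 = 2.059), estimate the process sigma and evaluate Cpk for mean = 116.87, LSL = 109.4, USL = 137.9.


R_bar = (1.674 + 3.616 + 3.246 + 1.794 + 0.283) / 5 = 2.1226
sigma = R_bar / d2 = 2.1226 / 2.059 = 1.0308888
Cp = (USL - LSL)/(6*sigma) = (137.9 - 109.4)/(6*1.0308888) = 4.6077
Cpu = (137.9 - 116.87)/(3*1.0308888) = 6.8000
Cpl = (116.87 - 109.4)/(3*1.0308888) = 2.4154
Cpk = min(Cpu, Cpl) = 2.4154

2.4154


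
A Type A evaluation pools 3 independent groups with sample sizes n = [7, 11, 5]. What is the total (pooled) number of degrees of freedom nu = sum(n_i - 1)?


nu = sum_i (n_i - 1)
nu = ((7 - 1) + (11 - 1) + (5 - 1))
nu = 6 + 10 + 4
nu = 20

20


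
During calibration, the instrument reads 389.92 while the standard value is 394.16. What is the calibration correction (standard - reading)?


Correction = standard - reading
= 394.16 - 389.92
= 4.2400

4.2400


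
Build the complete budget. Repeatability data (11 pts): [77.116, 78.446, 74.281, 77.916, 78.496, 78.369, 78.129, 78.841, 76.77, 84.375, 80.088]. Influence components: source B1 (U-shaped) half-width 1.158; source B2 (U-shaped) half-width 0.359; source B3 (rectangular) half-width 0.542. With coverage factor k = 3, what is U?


mean = (77.116 + 78.446 + 74.281 + 77.916 + 78.496 + 78.369 + 78.129 + 78.841 + 76.77 + 84.375 + 80.088) / 11 = 78.43881818
s = sqrt(sum((x - mean)^2)/(n-1)) = 2.4560045
u_A = s / sqrt(n) = 2.4560045 / sqrt(11) = 0.74051322
u_B1 = 1.158 / sqrt(2) = 0.81882965
u_B2 = 0.359 / sqrt(2) = 0.25385133
u_B3 = 0.542 / sqrt(3) = 0.31292385
uc = sqrt(0.74051322^2 + 0.81882965^2 + 0.25385133^2 + 0.31292385^2) = 1.1752462
U = k * uc = 3 * 1.1752462
U = 3.5257

3.5257


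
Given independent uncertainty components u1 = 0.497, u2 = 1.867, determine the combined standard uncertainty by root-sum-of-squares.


uc = sqrt(0.497^2 + 1.867^2)
uc = sqrt(3.732698)
uc = 1.9320

1.9320


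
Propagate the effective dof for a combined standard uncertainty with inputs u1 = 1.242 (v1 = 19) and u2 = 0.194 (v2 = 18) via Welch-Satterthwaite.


uc = sqrt(u1^2 + u2^2) = sqrt(1.242^2 + 0.194^2) = 1.2570601
v_eff = uc^4 / (u1^4/v1 + u2^4/v2)
= 1.2570601^4 / (1.242^4/19 + 0.194^4/18)
= 2.4970323 / 0.12531573
v_eff = 19.9259

19.9259


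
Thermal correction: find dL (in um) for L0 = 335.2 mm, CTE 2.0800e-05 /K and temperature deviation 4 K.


dL = L * alpha * dT
= 335.2 * 2.0800e-05 * 4
= 0.0278886 mm
dL_um = 0.0278886 * 1000 = 27.8886 um

27.8886


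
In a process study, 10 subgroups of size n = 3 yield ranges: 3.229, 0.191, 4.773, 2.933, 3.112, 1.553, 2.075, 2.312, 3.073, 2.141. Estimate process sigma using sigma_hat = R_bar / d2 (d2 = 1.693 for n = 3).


R_bar = (3.229 + 0.191 + 4.773 + 2.933 + 3.112 + 1.553 + 2.075 + 2.312 + 3.073 + 2.141) / 10
R_bar = 25.392 / 10 = 2.5392
sigma_hat = R_bar / d2 = 2.5392 / 1.693 = 1.4998

1.4998


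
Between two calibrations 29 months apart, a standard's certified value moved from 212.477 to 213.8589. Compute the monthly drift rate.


rate = (v2 - v1) / months
= (213.8589 - 212.477) / 29
= 1.3819 / 29
= 0.0477

0.0477


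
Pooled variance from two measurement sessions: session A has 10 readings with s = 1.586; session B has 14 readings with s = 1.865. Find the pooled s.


s_p = sqrt(((n1-1)*s1^2 + (n2-1)*s2^2) / (n1+n2-2))
numerator = (10-1)*1.586^2 + (14-1)*1.865^2 = 22.638564 + 45.216925 = 67.855489
denominator = 10 + 14 - 2 = 22
s_p^2 = 67.855489 / 22 = 3.0843404
s_p = sqrt(3.0843404) = 1.7562

1.7562


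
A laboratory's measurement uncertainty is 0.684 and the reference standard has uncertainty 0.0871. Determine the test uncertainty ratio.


TUR = u_lab / u_ref
= 0.684 / 0.0871
= 7.8530

7.8530
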